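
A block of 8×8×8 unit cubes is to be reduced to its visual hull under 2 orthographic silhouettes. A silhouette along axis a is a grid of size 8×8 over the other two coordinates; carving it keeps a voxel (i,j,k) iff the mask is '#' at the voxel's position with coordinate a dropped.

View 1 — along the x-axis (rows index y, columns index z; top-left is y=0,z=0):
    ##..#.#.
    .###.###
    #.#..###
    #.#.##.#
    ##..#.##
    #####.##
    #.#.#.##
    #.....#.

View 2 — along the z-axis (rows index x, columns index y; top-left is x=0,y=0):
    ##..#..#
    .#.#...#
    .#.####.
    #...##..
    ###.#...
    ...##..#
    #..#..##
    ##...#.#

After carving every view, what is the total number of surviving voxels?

initial block: 8^3 = 512
carve view 1 (along x, YZ-mask fill 39/64): 312 voxels remain
carve view 2 (along z, XY-mask fill 30/64): 141 voxels remain

|visual hull| = 141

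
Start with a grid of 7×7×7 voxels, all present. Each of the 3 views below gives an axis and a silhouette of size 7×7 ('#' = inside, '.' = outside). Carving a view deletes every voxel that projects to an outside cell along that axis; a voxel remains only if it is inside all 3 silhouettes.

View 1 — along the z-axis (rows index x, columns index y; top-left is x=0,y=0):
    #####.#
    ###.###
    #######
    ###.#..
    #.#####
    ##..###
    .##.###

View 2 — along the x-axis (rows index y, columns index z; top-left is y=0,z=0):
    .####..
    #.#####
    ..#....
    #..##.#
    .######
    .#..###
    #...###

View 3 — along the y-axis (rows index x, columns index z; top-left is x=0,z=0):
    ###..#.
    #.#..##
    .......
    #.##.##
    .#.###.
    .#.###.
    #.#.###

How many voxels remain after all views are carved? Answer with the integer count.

remaining voxels: 84

full grid |V| = 343
  1. axis=2 (XY plane), |mask|=39  ⇒  voxels=273
  2. axis=0 (YZ plane), |mask|=29  ⇒  voxels=164
  3. axis=1 (XZ plane), |mask|=26  ⇒  voxels=84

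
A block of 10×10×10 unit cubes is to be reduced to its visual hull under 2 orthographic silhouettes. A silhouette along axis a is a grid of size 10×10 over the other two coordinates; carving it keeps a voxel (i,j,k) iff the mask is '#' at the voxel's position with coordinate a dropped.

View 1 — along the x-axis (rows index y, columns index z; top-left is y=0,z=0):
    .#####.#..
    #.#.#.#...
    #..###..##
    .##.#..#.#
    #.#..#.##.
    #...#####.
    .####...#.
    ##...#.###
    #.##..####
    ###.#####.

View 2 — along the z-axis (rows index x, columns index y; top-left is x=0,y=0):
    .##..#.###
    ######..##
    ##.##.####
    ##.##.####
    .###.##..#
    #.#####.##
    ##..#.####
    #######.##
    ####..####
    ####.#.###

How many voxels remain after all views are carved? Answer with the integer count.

before carving: 1000 voxels (10×10×10)
after view 1 [x-axis, 58 of 100 cells solid] → remaining = 580
after view 2 [z-axis, 76 of 100 cells solid] → remaining = 446

|visual hull| = 446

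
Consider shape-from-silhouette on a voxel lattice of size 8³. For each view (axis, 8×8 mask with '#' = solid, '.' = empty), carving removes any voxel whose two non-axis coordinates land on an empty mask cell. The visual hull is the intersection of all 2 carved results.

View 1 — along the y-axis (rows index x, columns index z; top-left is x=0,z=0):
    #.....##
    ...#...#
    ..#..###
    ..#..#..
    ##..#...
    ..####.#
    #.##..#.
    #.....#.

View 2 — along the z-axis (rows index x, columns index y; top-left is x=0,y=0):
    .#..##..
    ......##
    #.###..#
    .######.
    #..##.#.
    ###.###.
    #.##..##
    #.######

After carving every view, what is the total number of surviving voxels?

voxel count = 121

start: 8×8×8 = 512 voxels
after view 1 [y-axis, 25 of 64 cells solid] → remaining = 200
after view 2 [z-axis, 38 of 64 cells solid] → remaining = 121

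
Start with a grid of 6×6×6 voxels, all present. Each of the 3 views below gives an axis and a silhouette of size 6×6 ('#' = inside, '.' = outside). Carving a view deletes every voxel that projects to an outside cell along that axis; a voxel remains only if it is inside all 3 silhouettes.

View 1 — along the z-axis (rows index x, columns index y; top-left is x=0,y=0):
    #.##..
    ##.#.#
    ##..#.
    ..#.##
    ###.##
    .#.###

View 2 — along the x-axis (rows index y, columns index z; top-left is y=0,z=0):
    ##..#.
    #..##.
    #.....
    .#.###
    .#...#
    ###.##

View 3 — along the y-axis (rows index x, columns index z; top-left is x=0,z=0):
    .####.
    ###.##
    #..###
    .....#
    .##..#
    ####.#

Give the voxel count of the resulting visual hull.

before carving: 216 voxels (6×6×6)
after view 1 [z-axis, 22 of 36 cells solid] → remaining = 132
after view 2 [x-axis, 18 of 36 cells solid] → remaining = 67
after view 3 [y-axis, 22 of 36 cells solid] → remaining = 43

remaining voxels: 43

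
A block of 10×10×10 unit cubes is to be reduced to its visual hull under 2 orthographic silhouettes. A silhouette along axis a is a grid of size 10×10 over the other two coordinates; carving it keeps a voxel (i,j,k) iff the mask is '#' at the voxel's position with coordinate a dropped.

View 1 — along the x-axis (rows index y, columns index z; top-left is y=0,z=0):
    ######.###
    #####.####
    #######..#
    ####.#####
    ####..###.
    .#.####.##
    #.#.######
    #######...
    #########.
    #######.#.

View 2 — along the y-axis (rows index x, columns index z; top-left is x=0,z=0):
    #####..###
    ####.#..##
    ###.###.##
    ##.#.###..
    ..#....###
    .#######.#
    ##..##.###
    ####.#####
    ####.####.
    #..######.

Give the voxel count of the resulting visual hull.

remaining voxels: 582

start: 10×10×10 = 1000 voxels
after view 1 [x-axis, 81 of 100 cells solid] → remaining = 810
after view 2 [y-axis, 72 of 100 cells solid] → remaining = 582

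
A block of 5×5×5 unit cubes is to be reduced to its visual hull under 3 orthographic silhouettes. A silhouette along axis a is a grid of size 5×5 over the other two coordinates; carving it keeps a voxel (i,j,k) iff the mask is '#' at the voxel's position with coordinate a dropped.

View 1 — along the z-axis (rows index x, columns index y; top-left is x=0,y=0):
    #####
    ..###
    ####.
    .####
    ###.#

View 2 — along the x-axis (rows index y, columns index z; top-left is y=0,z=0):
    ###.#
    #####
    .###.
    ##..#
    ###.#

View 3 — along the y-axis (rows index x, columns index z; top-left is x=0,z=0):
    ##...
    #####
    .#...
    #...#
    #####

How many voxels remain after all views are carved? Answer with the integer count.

remaining voxels: 45

start: 5×5×5 = 125 voxels
  1. axis=2 (XY plane), |mask|=20  ⇒  voxels=100
  2. axis=0 (YZ plane), |mask|=19  ⇒  voxels=75
  3. axis=1 (XZ plane), |mask|=15  ⇒  voxels=45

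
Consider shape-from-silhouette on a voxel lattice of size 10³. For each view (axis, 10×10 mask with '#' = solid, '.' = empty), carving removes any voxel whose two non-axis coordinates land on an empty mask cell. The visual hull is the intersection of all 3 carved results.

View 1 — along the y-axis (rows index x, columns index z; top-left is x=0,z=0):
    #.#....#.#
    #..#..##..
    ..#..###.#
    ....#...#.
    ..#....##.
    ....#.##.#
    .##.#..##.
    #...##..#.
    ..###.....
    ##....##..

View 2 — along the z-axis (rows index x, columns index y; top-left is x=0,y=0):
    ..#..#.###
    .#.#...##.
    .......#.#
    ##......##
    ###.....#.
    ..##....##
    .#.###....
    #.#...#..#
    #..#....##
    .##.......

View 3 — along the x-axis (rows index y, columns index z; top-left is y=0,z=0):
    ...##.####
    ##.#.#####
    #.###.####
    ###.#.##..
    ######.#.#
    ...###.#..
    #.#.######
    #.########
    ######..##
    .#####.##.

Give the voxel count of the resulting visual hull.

104 voxels

full grid |V| = 1000
step 1: project along y, AND mask (38/100) → |grid| = 380
step 2: project along z, AND mask (37/100) → |grid| = 138
step 3: project along x, AND mask (72/100) → |grid| = 104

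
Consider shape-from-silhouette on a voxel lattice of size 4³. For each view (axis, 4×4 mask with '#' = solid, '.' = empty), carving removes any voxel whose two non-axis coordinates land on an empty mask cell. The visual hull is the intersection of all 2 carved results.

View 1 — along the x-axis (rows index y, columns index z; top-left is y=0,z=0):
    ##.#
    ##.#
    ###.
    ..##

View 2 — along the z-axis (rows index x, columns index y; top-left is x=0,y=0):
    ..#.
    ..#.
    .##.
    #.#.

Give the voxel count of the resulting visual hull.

initial block: 4^3 = 64
carve view 1 (along x, YZ-mask fill 11/16): 44 voxels remain
carve view 2 (along z, XY-mask fill 6/16): 18 voxels remain

voxel count = 18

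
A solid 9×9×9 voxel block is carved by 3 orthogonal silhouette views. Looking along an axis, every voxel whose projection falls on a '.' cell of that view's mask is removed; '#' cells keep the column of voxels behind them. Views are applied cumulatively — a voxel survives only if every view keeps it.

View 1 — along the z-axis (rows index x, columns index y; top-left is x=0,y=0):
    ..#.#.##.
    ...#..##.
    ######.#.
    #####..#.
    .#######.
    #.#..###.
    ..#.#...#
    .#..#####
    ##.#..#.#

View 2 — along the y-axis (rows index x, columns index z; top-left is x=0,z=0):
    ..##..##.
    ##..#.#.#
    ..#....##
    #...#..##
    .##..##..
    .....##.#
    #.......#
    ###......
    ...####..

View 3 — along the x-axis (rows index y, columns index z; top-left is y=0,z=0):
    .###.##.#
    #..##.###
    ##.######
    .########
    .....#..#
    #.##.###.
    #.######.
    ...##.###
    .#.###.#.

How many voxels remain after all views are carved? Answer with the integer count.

full grid |V| = 729
V1 z: intersect with XY mask (46 set) -- 414 left
V2 y: intersect with XZ mask (32 set) -- 163 left
V3 x: intersect with YZ mask (53 set) -- 104 left

|visual hull| = 104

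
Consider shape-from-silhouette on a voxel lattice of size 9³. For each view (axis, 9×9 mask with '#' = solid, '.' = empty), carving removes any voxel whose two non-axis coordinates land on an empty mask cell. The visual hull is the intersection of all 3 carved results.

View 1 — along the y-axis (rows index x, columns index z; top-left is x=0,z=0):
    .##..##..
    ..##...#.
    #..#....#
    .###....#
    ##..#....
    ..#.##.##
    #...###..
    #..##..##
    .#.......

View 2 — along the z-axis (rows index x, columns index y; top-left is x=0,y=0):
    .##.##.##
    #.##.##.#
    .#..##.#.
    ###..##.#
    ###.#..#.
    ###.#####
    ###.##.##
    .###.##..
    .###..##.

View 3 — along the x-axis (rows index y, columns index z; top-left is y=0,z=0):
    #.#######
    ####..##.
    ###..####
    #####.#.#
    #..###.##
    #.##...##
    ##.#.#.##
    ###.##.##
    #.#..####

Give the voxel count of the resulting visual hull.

139 voxels

start: 9×9×9 = 729 voxels
step 1: project along y, AND mask (32/81) → |grid| = 288
step 2: project along z, AND mask (52/81) → |grid| = 191
step 3: project along x, AND mask (58/81) → |grid| = 139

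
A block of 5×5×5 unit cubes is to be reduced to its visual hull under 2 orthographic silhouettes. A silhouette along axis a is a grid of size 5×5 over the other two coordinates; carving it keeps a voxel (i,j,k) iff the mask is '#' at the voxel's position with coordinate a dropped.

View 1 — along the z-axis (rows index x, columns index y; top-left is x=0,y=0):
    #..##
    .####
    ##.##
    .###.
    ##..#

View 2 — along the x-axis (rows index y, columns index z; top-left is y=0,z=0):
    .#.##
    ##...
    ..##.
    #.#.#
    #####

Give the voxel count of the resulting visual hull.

|visual hull| = 53

full grid |V| = 125
after view 1 [z-axis, 17 of 25 cells solid] → remaining = 85
after view 2 [x-axis, 15 of 25 cells solid] → remaining = 53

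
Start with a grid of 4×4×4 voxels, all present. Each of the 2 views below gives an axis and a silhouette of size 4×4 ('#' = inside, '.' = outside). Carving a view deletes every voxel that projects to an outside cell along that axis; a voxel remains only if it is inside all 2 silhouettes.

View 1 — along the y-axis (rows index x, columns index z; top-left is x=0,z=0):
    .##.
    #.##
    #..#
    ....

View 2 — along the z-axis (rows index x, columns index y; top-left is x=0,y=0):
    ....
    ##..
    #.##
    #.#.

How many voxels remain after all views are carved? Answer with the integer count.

initial block: 4^3 = 64
  1. axis=1 (XZ plane), |mask|=7  ⇒  voxels=28
  2. axis=2 (XY plane), |mask|=7  ⇒  voxels=12

voxel count = 12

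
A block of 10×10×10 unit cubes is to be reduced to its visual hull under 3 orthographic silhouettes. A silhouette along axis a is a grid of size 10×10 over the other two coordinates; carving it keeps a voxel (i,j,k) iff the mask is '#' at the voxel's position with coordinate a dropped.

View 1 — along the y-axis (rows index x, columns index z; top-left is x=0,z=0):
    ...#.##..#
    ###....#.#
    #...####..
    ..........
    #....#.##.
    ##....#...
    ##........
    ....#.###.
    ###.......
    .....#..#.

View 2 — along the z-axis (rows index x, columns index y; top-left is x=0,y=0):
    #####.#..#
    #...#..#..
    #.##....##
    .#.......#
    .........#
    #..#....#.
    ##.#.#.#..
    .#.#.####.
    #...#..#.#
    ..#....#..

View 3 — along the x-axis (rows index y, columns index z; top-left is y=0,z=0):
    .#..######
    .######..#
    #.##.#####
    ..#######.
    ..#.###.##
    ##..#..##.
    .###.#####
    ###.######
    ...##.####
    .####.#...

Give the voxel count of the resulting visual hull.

full grid |V| = 1000
  1. axis=1 (XZ plane), |mask|=32  ⇒  voxels=320
  2. axis=2 (XY plane), |mask|=38  ⇒  voxels=131
  3. axis=0 (YZ plane), |mask|=68  ⇒  voxels=91

remaining voxels: 91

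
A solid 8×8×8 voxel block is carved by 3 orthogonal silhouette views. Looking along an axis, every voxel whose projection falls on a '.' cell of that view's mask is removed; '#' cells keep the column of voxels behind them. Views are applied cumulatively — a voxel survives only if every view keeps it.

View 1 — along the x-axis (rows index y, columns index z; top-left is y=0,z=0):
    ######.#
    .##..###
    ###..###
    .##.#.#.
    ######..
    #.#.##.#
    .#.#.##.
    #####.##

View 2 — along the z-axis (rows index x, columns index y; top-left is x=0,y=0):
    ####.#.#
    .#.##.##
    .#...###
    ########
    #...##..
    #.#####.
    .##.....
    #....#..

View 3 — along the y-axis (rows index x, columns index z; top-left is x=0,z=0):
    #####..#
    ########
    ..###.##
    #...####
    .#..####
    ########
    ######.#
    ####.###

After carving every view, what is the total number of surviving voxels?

full grid |V| = 512
carve view 1 (along x, YZ-mask fill 44/64): 352 voxels remain
carve view 2 (along z, XY-mask fill 36/64): 198 voxels remain
carve view 3 (along y, XZ-mask fill 51/64): 152 voxels remain

remaining voxels: 152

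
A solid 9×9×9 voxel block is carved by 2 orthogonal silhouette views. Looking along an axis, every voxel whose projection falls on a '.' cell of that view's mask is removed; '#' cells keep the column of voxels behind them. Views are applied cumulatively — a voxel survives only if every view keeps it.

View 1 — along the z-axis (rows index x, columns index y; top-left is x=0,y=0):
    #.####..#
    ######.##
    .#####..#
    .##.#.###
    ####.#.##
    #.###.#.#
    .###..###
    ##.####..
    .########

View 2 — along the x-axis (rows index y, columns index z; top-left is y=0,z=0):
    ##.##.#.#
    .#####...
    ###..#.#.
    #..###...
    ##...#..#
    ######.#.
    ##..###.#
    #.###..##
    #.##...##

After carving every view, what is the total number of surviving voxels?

full grid |V| = 729
[1] z-view keeps 59 columns → grid now 531
[2] x-view keeps 48 columns → grid now 307

remaining voxels: 307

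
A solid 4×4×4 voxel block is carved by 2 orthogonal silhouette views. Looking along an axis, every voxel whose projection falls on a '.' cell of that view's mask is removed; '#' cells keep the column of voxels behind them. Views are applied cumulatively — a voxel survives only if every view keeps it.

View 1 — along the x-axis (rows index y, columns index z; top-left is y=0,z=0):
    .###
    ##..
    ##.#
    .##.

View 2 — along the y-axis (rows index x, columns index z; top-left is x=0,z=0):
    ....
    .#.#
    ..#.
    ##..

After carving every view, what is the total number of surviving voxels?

initial block: 4^3 = 64
step 1: project along x, AND mask (10/16) → |grid| = 40
step 2: project along y, AND mask (5/16) → |grid| = 14

voxel count = 14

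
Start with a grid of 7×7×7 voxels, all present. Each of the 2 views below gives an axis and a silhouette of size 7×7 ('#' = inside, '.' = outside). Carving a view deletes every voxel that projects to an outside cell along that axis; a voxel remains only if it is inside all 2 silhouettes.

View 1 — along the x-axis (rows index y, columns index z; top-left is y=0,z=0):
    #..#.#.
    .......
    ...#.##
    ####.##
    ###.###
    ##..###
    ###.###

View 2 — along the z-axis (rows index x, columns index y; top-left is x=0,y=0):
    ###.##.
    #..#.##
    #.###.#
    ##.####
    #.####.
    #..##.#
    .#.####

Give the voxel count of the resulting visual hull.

before carving: 343 voxels (7×7×7)
  1. axis=0 (YZ plane), |mask|=29  ⇒  voxels=203
  2. axis=2 (XY plane), |mask|=34  ⇒  voxels=154

voxel count = 154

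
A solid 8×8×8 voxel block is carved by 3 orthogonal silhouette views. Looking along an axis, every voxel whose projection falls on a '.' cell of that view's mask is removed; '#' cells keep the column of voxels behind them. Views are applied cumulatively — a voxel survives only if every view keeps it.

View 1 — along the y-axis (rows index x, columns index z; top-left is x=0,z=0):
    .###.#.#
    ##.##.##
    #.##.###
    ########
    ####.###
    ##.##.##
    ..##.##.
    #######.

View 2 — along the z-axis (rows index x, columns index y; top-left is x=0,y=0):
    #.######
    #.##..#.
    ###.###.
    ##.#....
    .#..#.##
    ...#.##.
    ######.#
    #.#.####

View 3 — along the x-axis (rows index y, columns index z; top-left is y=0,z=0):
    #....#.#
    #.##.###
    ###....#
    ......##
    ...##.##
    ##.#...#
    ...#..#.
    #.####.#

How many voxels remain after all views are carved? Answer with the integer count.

111 voxels

start: 8×8×8 = 512 voxels
step 1: project along y, AND mask (49/64) → |grid| = 392
step 2: project along z, AND mask (40/64) → |grid| = 235
step 3: project along x, AND mask (31/64) → |grid| = 111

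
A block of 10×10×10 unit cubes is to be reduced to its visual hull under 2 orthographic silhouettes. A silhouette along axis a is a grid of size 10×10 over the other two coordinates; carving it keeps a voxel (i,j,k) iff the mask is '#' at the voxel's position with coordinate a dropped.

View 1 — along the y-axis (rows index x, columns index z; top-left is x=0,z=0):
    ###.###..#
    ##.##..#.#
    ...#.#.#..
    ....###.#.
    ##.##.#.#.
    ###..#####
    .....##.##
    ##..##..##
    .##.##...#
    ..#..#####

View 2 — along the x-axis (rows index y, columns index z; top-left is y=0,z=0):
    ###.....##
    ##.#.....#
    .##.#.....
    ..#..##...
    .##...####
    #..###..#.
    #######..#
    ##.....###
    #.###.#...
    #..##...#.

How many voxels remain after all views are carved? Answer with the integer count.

remaining voxels: 261

start: 10×10×10 = 1000 voxels
after view 1 [y-axis, 55 of 100 cells solid] → remaining = 550
after view 2 [x-axis, 48 of 100 cells solid] → remaining = 261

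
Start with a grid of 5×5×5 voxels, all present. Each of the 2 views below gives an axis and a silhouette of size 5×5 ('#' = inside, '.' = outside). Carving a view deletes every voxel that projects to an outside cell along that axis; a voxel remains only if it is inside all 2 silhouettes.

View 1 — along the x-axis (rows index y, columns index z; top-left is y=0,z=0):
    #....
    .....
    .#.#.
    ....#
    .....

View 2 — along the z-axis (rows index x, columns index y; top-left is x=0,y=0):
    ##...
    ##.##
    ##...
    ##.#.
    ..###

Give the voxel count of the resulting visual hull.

9 voxels

start: 5×5×5 = 125 voxels
step 1: project along x, AND mask (4/25) → |grid| = 20
step 2: project along z, AND mask (14/25) → |grid| = 9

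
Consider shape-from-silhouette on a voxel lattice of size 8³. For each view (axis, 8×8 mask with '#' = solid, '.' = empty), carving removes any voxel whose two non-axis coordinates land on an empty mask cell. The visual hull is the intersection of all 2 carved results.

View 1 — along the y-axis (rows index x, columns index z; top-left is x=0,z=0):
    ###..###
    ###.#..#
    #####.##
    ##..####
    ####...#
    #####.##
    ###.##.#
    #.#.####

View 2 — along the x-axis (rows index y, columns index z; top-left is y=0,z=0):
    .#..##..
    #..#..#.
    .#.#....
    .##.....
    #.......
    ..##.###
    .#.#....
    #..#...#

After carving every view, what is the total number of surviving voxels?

voxel count = 121

start: 8×8×8 = 512 voxels
V1 y: intersect with XZ mask (48 set) -- 384 left
V2 x: intersect with YZ mask (21 set) -- 121 left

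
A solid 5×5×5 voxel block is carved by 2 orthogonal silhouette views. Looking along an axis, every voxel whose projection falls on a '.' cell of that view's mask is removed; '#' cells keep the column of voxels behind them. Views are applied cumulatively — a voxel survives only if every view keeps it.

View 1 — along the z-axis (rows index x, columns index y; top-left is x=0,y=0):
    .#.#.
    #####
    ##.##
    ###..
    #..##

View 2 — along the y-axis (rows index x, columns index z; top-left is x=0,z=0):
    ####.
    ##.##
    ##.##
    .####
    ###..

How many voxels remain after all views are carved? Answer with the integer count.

initial block: 5^3 = 125
after view 1 [z-axis, 17 of 25 cells solid] → remaining = 85
after view 2 [y-axis, 19 of 25 cells solid] → remaining = 65

voxel count = 65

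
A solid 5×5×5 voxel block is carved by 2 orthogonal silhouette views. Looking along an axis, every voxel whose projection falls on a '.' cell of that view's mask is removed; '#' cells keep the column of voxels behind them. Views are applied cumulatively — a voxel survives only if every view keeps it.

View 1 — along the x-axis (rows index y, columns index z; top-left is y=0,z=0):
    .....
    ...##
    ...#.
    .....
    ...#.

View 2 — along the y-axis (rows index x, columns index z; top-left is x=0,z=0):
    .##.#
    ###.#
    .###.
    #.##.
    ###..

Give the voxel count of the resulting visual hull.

8 voxels

start: 5×5×5 = 125 voxels
  1. axis=0 (YZ plane), |mask|=4  ⇒  voxels=20
  2. axis=1 (XZ plane), |mask|=16  ⇒  voxels=8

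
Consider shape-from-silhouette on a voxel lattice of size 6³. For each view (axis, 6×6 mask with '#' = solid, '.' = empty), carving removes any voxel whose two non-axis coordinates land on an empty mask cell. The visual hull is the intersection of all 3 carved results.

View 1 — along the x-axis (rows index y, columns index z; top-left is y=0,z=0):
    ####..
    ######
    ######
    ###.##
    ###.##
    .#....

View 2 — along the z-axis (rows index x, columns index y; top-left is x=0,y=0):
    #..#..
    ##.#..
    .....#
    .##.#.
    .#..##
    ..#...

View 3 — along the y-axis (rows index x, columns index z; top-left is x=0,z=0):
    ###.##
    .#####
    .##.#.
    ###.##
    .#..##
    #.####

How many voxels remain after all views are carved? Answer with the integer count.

start: 6×6×6 = 216 voxels
[1] x-view keeps 27 columns → grid now 162
[2] z-view keeps 13 columns → grid now 60
[3] y-view keeps 26 columns → grid now 48

remaining voxels: 48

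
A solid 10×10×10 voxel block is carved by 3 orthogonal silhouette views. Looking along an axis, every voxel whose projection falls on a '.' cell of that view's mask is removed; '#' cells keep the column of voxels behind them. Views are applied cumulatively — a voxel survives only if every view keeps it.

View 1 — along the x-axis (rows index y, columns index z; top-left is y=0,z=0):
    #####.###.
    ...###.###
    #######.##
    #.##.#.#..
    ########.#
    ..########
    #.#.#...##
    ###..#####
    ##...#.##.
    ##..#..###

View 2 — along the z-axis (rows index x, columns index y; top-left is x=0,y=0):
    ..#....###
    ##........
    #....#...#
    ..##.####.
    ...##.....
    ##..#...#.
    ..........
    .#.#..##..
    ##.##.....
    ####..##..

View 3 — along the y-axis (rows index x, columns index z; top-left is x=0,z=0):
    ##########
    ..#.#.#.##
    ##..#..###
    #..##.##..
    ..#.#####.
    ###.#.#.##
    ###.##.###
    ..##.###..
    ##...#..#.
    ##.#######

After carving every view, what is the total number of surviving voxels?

|visual hull| = 152

before carving: 1000 voxels (10×10×10)
  1. axis=0 (YZ plane), |mask|=69  ⇒  voxels=690
  2. axis=2 (XY plane), |mask|=35  ⇒  voxels=239
  3. axis=1 (XZ plane), |mask|=65  ⇒  voxels=152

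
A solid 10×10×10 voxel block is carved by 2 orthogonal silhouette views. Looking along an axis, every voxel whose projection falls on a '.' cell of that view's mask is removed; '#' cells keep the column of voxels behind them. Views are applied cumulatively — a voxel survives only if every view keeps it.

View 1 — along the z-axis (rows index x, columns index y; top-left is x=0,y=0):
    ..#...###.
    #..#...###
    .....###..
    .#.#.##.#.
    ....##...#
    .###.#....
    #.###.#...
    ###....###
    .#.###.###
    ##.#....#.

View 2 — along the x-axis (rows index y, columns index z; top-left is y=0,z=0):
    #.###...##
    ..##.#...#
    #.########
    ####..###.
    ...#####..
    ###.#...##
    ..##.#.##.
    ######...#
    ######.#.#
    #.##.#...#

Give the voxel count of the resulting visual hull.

remaining voxels: 290

full grid |V| = 1000
V1 z: intersect with XY mask (46 set) -- 460 left
V2 x: intersect with YZ mask (62 set) -- 290 left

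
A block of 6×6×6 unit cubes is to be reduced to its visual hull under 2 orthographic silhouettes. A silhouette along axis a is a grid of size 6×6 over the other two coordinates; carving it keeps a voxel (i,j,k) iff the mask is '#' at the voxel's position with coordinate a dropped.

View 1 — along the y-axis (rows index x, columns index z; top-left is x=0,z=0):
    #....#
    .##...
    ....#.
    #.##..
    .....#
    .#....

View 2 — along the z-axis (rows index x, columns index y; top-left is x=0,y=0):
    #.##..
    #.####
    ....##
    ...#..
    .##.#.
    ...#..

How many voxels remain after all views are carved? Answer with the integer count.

|visual hull| = 25

before carving: 216 voxels (6×6×6)
[1] y-view keeps 10 columns → grid now 60
[2] z-view keeps 15 columns → grid now 25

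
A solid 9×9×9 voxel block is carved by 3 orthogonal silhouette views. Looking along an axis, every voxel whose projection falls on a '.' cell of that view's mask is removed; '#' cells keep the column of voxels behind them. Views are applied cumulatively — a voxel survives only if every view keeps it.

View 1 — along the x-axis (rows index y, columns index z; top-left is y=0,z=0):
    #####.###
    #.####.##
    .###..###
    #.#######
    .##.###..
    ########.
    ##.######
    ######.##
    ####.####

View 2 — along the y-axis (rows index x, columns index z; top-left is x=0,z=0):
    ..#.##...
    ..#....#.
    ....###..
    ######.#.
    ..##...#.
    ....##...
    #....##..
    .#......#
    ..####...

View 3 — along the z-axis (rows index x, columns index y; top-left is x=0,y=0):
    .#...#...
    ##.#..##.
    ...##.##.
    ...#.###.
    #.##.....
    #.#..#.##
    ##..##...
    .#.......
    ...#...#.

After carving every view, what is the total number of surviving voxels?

full grid |V| = 729
  1. axis=0 (YZ plane), |mask|=66  ⇒  voxels=594
  2. axis=1 (XZ plane), |mask|=29  ⇒  voxels=214
  3. axis=2 (XY plane), |mask|=30  ⇒  voxels=85

85 voxels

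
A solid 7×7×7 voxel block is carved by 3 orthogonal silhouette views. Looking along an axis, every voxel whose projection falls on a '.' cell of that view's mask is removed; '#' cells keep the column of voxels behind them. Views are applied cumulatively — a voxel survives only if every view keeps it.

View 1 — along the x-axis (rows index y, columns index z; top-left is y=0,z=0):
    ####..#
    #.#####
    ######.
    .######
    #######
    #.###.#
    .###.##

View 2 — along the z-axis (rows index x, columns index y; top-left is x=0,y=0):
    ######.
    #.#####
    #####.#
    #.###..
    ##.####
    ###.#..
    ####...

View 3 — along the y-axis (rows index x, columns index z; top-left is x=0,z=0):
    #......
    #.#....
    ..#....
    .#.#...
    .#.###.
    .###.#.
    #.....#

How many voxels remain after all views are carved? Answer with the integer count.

voxel count = 67

initial block: 7^3 = 343
[1] x-view keeps 40 columns → grid now 280
[2] z-view keeps 36 columns → grid now 209
[3] y-view keeps 16 columns → grid now 67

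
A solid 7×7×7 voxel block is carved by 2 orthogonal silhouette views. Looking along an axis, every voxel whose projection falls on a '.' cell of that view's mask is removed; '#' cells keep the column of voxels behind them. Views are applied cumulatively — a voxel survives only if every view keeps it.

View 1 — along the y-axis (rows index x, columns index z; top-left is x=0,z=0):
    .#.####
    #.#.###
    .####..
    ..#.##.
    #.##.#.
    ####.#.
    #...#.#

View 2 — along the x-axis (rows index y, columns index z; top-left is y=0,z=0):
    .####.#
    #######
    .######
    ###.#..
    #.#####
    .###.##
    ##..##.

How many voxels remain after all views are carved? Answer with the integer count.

remaining voxels: 154

start: 7×7×7 = 343 voxels
step 1: project along y, AND mask (29/49) → |grid| = 203
step 2: project along x, AND mask (37/49) → |grid| = 154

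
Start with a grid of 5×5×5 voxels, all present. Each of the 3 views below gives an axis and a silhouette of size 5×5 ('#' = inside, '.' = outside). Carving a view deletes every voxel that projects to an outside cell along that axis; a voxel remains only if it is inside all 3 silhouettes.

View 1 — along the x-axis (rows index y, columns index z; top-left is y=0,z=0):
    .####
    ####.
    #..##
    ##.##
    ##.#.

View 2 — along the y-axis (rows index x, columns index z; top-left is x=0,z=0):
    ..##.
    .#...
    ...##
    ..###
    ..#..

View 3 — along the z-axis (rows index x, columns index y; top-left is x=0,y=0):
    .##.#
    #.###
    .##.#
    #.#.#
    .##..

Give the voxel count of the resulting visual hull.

start: 5×5×5 = 125 voxels
  1. axis=0 (YZ plane), |mask|=18  ⇒  voxels=90
  2. axis=1 (XZ plane), |mask|=9  ⇒  voxels=31
  3. axis=2 (XY plane), |mask|=15  ⇒  voxels=18

voxel count = 18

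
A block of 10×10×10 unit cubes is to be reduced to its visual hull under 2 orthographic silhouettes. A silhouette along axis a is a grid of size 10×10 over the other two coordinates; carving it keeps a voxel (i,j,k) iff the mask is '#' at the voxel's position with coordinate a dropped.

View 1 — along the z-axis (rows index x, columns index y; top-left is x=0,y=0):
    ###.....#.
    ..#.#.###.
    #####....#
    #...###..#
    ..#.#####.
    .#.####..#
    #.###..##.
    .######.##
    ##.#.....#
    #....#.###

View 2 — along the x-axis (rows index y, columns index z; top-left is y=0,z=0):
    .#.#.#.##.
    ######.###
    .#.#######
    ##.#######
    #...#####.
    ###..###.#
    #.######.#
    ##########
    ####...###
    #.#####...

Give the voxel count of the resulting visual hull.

before carving: 1000 voxels (10×10×10)
step 1: project along z, AND mask (55/100) → |grid| = 550
step 2: project along x, AND mask (75/100) → |grid| = 403

remaining voxels: 403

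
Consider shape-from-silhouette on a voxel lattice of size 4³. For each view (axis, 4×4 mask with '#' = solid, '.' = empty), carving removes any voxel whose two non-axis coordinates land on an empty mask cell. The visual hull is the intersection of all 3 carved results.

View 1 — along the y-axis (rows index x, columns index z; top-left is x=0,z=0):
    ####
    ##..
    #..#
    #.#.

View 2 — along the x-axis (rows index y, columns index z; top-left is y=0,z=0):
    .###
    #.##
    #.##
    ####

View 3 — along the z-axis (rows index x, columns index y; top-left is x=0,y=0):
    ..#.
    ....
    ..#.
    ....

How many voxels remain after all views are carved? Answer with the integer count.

full grid |V| = 64
carve view 1 (along y, XZ-mask fill 10/16): 40 voxels remain
carve view 2 (along x, YZ-mask fill 13/16): 32 voxels remain
carve view 3 (along z, XY-mask fill 2/16): 5 voxels remain

voxel count = 5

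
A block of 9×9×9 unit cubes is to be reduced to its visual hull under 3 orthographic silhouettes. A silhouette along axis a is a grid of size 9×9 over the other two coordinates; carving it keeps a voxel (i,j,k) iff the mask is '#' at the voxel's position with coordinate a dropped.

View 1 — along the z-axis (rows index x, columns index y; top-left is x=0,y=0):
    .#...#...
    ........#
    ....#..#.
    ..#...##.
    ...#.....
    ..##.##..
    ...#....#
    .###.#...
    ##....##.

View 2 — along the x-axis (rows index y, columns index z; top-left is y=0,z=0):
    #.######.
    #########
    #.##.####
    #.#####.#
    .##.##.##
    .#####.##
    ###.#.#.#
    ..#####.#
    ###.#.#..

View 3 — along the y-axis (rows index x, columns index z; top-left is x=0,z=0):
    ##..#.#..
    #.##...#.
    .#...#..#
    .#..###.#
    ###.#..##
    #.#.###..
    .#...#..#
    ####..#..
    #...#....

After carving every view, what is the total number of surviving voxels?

|visual hull| = 70

full grid |V| = 729
step 1: project along z, AND mask (23/81) → |grid| = 207
step 2: project along x, AND mask (60/81) → |grid| = 156
step 3: project along y, AND mask (37/81) → |grid| = 70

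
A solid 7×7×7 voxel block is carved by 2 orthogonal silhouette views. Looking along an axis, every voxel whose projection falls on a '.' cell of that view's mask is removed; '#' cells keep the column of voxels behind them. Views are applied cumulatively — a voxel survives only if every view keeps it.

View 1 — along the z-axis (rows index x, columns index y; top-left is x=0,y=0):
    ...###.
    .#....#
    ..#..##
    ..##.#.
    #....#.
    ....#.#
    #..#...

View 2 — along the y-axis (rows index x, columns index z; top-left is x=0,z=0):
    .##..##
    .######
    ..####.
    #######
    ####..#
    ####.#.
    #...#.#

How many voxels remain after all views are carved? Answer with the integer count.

|visual hull| = 83

initial block: 7^3 = 343
[1] z-view keeps 17 columns → grid now 119
[2] y-view keeps 34 columns → grid now 83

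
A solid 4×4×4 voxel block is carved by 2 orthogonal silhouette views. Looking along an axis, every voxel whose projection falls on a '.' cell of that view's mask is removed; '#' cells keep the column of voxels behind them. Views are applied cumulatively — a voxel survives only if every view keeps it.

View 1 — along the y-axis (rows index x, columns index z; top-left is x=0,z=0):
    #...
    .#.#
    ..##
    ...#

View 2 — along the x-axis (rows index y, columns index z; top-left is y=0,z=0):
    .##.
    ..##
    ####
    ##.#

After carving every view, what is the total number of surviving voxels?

|visual hull| = 17

full grid |V| = 64
carve view 1 (along y, XZ-mask fill 6/16): 24 voxels remain
carve view 2 (along x, YZ-mask fill 11/16): 17 voxels remain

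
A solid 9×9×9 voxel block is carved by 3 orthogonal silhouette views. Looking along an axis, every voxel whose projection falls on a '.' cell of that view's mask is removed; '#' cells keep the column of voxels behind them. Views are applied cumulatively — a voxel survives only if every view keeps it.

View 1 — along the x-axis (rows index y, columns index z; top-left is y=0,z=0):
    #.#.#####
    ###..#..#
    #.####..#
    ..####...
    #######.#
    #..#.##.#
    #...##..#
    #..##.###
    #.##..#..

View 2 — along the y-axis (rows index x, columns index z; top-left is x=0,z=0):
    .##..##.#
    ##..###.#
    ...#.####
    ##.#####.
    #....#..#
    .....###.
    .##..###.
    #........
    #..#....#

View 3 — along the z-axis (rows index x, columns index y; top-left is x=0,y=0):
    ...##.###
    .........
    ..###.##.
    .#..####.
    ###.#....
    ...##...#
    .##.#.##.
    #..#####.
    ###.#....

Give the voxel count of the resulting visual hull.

remaining voxels: 92

initial block: 9^3 = 729
after view 1 [x-axis, 49 of 81 cells solid] → remaining = 441
after view 2 [y-axis, 38 of 81 cells solid] → remaining = 212
after view 3 [z-axis, 37 of 81 cells solid] → remaining = 92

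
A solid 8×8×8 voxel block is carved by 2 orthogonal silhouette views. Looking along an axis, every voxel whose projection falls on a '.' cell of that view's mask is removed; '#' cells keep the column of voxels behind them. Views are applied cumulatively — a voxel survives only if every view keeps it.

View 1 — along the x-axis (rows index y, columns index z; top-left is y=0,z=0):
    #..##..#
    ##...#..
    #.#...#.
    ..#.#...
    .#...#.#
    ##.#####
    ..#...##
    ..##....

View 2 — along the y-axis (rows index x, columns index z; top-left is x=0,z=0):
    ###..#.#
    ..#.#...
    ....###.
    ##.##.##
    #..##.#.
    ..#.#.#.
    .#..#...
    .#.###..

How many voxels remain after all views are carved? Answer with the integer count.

voxel count = 95

full grid |V| = 512
carve view 1 (along x, YZ-mask fill 27/64): 216 voxels remain
carve view 2 (along y, XZ-mask fill 29/64): 95 voxels remain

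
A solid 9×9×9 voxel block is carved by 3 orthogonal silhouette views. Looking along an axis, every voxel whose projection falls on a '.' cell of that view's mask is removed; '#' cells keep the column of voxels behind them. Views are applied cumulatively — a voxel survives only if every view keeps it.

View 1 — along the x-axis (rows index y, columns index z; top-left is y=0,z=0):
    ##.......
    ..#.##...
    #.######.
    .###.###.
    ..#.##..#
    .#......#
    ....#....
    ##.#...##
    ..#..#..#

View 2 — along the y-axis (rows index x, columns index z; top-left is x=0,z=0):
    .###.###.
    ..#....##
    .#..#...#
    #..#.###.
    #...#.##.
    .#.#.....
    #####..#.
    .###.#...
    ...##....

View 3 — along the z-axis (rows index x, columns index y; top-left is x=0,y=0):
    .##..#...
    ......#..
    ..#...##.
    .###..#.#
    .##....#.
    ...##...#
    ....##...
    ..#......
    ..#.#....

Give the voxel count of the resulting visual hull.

remaining voxels: 41

start: 9×9×9 = 729 voxels
carve view 1 (along x, YZ-mask fill 33/81): 297 voxels remain
carve view 2 (along y, XZ-mask fill 35/81): 127 voxels remain
carve view 3 (along z, XY-mask fill 23/81): 41 voxels remain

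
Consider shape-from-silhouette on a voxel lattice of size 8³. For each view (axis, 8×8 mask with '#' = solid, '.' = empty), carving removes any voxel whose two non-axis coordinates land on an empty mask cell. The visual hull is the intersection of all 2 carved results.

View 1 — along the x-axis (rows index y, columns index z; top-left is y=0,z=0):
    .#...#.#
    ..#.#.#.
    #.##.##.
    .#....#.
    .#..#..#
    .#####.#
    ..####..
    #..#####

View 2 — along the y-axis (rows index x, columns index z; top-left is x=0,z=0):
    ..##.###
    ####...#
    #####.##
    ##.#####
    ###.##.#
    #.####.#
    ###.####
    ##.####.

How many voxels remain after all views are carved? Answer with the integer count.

remaining voxels: 194

start: 8×8×8 = 512 voxels
  1. axis=0 (YZ plane), |mask|=32  ⇒  voxels=256
  2. axis=1 (XZ plane), |mask|=49  ⇒  voxels=194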